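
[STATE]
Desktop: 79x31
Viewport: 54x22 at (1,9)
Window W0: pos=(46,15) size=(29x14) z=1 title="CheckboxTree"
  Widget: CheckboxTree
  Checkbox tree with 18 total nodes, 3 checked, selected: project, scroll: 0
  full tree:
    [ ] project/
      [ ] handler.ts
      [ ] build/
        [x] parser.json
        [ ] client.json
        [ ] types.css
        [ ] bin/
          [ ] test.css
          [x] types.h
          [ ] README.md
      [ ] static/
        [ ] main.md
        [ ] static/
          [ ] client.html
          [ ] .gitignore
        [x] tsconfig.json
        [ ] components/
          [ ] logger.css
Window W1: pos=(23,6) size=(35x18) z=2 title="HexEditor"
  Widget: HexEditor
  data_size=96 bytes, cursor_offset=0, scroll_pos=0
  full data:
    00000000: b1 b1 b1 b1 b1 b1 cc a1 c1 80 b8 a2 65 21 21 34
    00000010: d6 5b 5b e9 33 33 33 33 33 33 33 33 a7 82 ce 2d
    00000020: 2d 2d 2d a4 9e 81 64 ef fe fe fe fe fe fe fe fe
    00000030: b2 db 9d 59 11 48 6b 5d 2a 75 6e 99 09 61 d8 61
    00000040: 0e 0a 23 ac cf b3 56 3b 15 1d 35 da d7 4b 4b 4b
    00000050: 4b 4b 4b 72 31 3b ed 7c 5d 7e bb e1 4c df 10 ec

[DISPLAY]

                      ┃00000000  B1 b1 b1 b1 b1 b1 cc 
                      ┃00000010  d6 5b 5b e9 33 33 33 
                      ┃00000020  2d 2d 2d a4 9e 81 64 
                      ┃00000030  b2 db 9d 59 11 48 6b 
                      ┃00000040  0e 0a 23 ac cf b3 56 
                      ┃00000050  4b 4b 4b 72 31 3b ed 
                      ┃                               
                      ┃                               
                      ┃                               
                      ┃                               
                      ┃                               
                      ┃                               
                      ┃                               
                      ┃                               
                      ┗━━━━━━━━━━━━━━━━━━━━━━━━━━━━━━━
                                             ┃     [-]
                                             ┃       [
                                             ┃       [
                                             ┃       [
                                             ┗━━━━━━━━
                                                      
                                                      


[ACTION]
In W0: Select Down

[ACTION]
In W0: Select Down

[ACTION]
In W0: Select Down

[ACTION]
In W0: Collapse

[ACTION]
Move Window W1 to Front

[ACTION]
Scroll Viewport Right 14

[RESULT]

        ┃00000000  B1 b1 b1 b1 b1 b1 cc a1┃           
        ┃00000010  d6 5b 5b e9 33 33 33 33┃           
        ┃00000020  2d 2d 2d a4 9e 81 64 ef┃           
        ┃00000030  b2 db 9d 59 11 48 6b 5d┃           
        ┃00000040  0e 0a 23 ac cf b3 56 3b┃           
        ┃00000050  4b 4b 4b 72 31 3b ed 7c┃           
        ┃                                 ┃━━━━━━━━━━━
        ┃                                 ┃ee         
        ┃                                 ┃───────────
        ┃                                 ┃t/         
        ┃                                 ┃ler.ts     
        ┃                                 ┃d/         
        ┃                                 ┃rser.json  
        ┃                                 ┃ient.json  
        ┗━━━━━━━━━━━━━━━━━━━━━━━━━━━━━━━━━┛pes.css    
                               ┃     [-] bin/         
                               ┃       [ ] test.css   
                               ┃       [x] types.h    
                               ┃       [ ] README.md  
                               ┗━━━━━━━━━━━━━━━━━━━━━━
                                                      
                                                      


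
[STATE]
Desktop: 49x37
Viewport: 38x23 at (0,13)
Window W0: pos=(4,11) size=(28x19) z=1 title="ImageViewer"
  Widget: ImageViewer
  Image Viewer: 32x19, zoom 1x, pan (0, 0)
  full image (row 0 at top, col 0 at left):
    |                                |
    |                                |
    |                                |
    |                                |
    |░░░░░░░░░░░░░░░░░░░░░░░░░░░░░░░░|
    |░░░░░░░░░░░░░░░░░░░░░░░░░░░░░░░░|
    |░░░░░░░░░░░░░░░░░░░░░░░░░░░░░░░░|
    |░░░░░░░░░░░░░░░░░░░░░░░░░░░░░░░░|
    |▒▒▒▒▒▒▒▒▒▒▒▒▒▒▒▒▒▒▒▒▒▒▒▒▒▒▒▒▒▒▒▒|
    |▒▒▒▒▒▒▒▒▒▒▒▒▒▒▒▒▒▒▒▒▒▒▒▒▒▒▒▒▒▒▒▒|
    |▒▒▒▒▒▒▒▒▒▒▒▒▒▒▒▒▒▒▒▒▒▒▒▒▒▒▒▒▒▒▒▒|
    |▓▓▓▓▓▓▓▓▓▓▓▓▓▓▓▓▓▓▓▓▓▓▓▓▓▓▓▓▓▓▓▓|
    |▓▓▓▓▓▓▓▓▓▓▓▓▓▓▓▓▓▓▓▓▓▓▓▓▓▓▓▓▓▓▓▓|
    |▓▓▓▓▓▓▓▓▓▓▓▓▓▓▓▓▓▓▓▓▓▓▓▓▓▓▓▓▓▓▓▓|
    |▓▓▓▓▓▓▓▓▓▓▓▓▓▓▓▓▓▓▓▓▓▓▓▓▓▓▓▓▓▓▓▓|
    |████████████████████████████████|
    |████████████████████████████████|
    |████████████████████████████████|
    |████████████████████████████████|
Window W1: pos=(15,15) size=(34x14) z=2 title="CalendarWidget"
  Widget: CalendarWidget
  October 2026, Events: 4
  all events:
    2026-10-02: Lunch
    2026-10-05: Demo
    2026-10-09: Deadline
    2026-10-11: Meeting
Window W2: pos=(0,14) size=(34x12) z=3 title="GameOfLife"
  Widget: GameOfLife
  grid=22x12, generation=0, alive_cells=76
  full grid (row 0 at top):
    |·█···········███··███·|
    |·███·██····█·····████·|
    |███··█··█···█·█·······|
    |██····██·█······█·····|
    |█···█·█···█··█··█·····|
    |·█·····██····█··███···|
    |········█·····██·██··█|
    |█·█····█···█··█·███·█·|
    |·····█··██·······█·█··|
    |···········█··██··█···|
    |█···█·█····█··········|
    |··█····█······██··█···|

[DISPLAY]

    ┠──────────────────────────┨      
┏━━━━━━━━━━━━━━━━━━━━━━━━━━━━━━━━┓    
┃ GameOfLife                     ┃━━━━
┠────────────────────────────────┨    
┃Gen: 0                          ┃────
┃███··█··█···█·█·······          ┃2026
┃██····██·█······█·····          ┃Su  
┃█···█·█···█··█··█·····          ┃  4 
┃·█·····██····█··███···          ┃0 11
┃········█·····██·██··█          ┃18  
┃█·█····█···█··█·███·█·          ┃25  
┃·····█··██·······█·█··          ┃    
┗━━━━━━━━━━━━━━━━━━━━━━━━━━━━━━━━┛    
    ┃▓▓▓▓▓▓▓▓▓▓┃                      
    ┃▓▓▓▓▓▓▓▓▓▓┃                      
    ┃▓▓▓▓▓▓▓▓▓▓┗━━━━━━━━━━━━━━━━━━━━━━
    ┗━━━━━━━━━━━━━━━━━━━━━━━━━━┛      
                                      
                                      
                                      
                                      
                                      
                                      


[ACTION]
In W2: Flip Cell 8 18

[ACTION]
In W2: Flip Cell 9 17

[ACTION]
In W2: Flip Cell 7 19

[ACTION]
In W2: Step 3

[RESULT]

    ┠──────────────────────────┨      
┏━━━━━━━━━━━━━━━━━━━━━━━━━━━━━━━━┓    
┃ GameOfLife                     ┃━━━━
┠────────────────────────────────┨    
┃Gen: 3                          ┃────
┃··█·····██····██···█··          ┃2026
┃········███···█····█··          ┃Su  
┃······█·███······█····          ┃  4 
┃······█······█·██·····          ┃0 11
┃······██·····█·····█··          ┃18  
┃········██···█·█··█··█          ┃25  
┃········█·█·······█··█          ┃    
┗━━━━━━━━━━━━━━━━━━━━━━━━━━━━━━━━┛    
    ┃▓▓▓▓▓▓▓▓▓▓┃                      
    ┃▓▓▓▓▓▓▓▓▓▓┃                      
    ┃▓▓▓▓▓▓▓▓▓▓┗━━━━━━━━━━━━━━━━━━━━━━
    ┗━━━━━━━━━━━━━━━━━━━━━━━━━━┛      
                                      
                                      
                                      
                                      
                                      
                                      


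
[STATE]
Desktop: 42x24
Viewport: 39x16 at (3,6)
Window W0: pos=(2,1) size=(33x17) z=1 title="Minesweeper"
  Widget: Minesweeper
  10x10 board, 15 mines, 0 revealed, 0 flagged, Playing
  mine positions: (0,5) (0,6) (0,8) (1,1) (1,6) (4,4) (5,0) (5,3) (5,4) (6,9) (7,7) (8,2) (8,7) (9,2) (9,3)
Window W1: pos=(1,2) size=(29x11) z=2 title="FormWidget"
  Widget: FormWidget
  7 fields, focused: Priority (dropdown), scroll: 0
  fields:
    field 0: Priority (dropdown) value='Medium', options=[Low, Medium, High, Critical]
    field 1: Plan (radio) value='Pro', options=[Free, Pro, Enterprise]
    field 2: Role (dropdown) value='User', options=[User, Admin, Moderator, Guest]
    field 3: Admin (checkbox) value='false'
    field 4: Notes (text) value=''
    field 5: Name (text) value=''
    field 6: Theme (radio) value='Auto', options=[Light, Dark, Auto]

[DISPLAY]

 Plan:       ( ) Free  (●)┃    ┃       
 Role:       [User      ▼]┃    ┃       
 Admin:      [ ]          ┃    ┃       
 Notes:      [           ]┃    ┃       
 Name:       [           ]┃    ┃       
 Theme:      ( ) Light  ( ┃    ┃       
━━━━━━━━━━━━━━━━━━━━━━━━━━┛    ┃       
■■■■■■■■■■                     ┃       
                               ┃       
                               ┃       
                               ┃       
━━━━━━━━━━━━━━━━━━━━━━━━━━━━━━━┛       
                                       
                                       
                                       
                                       


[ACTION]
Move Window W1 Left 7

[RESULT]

Plan:       ( ) Free  (●)┃     ┃       
Role:       [User      ▼]┃     ┃       
Admin:      [ ]          ┃     ┃       
Notes:      [           ]┃     ┃       
Name:       [           ]┃     ┃       
Theme:      ( ) Light  ( ┃     ┃       
━━━━━━━━━━━━━━━━━━━━━━━━━┛     ┃       
■■■■■■■■■■                     ┃       
                               ┃       
                               ┃       
                               ┃       
━━━━━━━━━━━━━━━━━━━━━━━━━━━━━━━┛       
                                       
                                       
                                       
                                       


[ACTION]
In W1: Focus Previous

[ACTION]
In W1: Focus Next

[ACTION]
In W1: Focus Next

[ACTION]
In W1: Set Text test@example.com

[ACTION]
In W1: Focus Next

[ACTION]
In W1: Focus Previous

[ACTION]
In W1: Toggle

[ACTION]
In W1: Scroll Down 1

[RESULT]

Role:       [User      ▼]┃     ┃       
Admin:      [ ]          ┃     ┃       
Notes:      [           ]┃     ┃       
Name:       [           ]┃     ┃       
Theme:      ( ) Light  ( ┃     ┃       
                         ┃     ┃       
━━━━━━━━━━━━━━━━━━━━━━━━━┛     ┃       
■■■■■■■■■■                     ┃       
                               ┃       
                               ┃       
                               ┃       
━━━━━━━━━━━━━━━━━━━━━━━━━━━━━━━┛       
                                       
                                       
                                       
                                       


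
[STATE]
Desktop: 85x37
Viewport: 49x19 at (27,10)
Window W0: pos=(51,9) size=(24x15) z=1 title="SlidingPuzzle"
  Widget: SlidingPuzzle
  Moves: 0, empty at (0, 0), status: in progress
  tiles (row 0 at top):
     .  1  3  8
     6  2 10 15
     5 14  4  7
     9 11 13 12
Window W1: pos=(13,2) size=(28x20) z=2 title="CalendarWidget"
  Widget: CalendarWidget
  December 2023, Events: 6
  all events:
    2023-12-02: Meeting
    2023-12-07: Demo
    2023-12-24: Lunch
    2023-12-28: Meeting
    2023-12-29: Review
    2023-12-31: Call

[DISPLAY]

2 23 24*     ┃          ┃ SlidingPuzzle        ┃ 
29* 30 31*   ┃          ┠──────────────────────┨ 
             ┃          ┃┌────┬────┬────┬────┐ ┃ 
             ┃          ┃│    │  1 │  3 │  8 │ ┃ 
             ┃          ┃├────┼────┼────┼────┤ ┃ 
             ┃          ┃│  6 │  2 │ 10 │ 15 │ ┃ 
             ┃          ┃├────┼────┼────┼────┤ ┃ 
             ┃          ┃│  5 │ 14 │  4 │  7 │ ┃ 
             ┃          ┃├────┼────┼────┼────┤ ┃ 
             ┃          ┃│  9 │ 11 │ 13 │ 12 │ ┃ 
             ┃          ┃└────┴────┴────┴────┘ ┃ 
━━━━━━━━━━━━━┛          ┃Moves: 0              ┃ 
                        ┃                      ┃ 
                        ┗━━━━━━━━━━━━━━━━━━━━━━┛ 
                                                 
                                                 
                                                 
                                                 
                                                 


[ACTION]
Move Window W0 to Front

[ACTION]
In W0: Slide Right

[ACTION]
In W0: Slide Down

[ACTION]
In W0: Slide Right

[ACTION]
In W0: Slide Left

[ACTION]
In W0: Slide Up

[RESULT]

2 23 24*     ┃          ┃ SlidingPuzzle        ┃ 
29* 30 31*   ┃          ┠──────────────────────┨ 
             ┃          ┃┌────┬────┬────┬────┐ ┃ 
             ┃          ┃│  1 │  2 │  3 │  8 │ ┃ 
             ┃          ┃├────┼────┼────┼────┤ ┃ 
             ┃          ┃│  6 │    │ 10 │ 15 │ ┃ 
             ┃          ┃├────┼────┼────┼────┤ ┃ 
             ┃          ┃│  5 │ 14 │  4 │  7 │ ┃ 
             ┃          ┃├────┼────┼────┼────┤ ┃ 
             ┃          ┃│  9 │ 11 │ 13 │ 12 │ ┃ 
             ┃          ┃└────┴────┴────┴────┘ ┃ 
━━━━━━━━━━━━━┛          ┃Moves: 2              ┃ 
                        ┃                      ┃ 
                        ┗━━━━━━━━━━━━━━━━━━━━━━┛ 
                                                 
                                                 
                                                 
                                                 
                                                 


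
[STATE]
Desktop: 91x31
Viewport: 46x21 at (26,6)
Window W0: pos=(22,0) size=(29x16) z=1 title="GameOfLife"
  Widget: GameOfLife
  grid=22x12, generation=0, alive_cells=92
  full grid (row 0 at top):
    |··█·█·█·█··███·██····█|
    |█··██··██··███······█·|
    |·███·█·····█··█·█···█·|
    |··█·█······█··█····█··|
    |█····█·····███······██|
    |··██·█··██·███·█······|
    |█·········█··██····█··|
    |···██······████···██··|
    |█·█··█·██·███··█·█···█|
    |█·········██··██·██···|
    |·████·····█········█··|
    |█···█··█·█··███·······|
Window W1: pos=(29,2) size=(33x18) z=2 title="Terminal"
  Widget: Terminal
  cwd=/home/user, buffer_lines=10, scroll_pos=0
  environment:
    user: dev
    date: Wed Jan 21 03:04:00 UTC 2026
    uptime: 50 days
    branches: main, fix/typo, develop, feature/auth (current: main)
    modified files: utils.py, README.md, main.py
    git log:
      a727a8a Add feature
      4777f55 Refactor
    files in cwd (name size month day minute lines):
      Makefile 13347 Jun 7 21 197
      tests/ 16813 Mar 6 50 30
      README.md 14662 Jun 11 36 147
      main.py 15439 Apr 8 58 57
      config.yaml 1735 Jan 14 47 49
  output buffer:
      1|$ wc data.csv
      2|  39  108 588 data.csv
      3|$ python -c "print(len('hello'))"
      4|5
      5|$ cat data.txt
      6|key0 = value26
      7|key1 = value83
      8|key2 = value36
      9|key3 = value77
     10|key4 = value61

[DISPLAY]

█·█┃  39  108 588 data.csv         ┃          
·█·┃$ python -c "print(len('hello')┃          
··█┃5                              ┃          
█·█┃$ cat data.txt                 ┃          
···┃key0 = value26                 ┃          
██·┃key1 = value83                 ┃          
··█┃key2 = value36                 ┃          
···┃key3 = value77                 ┃          
██·┃key4 = value61                 ┃          
━━━┃$ █                            ┃          
   ┃                               ┃          
   ┃                               ┃          
   ┃                               ┃          
   ┗━━━━━━━━━━━━━━━━━━━━━━━━━━━━━━━┛          
                                              
                                              
                                              
                                              
                                              
                                              
                                              


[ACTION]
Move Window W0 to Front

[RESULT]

█·█·····█··█·█···█·     ┃v         ┃          
·█······█··█····█··     ┃n('hello')┃          
··█·····███······██     ┃          ┃          
█·█··██·███·█······     ┃          ┃          
·······█··██····█··     ┃          ┃          
██······████···██··     ┃          ┃          
··█·██·███··█·█···█     ┃          ┃          
·······██··██·██···     ┃          ┃          
██·····█········█··     ┃          ┃          
━━━━━━━━━━━━━━━━━━━━━━━━┛          ┃          
   ┃                               ┃          
   ┃                               ┃          
   ┃                               ┃          
   ┗━━━━━━━━━━━━━━━━━━━━━━━━━━━━━━━┛          
                                              
                                              
                                              
                                              
                                              
                                              
                                              


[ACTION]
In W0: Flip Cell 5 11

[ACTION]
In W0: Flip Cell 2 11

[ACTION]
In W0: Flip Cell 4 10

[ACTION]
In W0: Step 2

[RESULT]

·██·█···██·█·█··█··     ┃v         ┃          
████··█·█··██···█·█     ┃n('hello')┃          
··█···█·█·······███     ┃          ┃          
█····█···········█·     ┃          ┃          
·█···███·······█···     ┃          ┃          
·█···██····██·█··█·     ┃          ┃          
··█·········█·█··█·     ┃          ┃          
··█···███·███·█·█··     ┃          ┃          
·██·····██··████···     ┃          ┃          
━━━━━━━━━━━━━━━━━━━━━━━━┛          ┃          
   ┃                               ┃          
   ┃                               ┃          
   ┃                               ┃          
   ┗━━━━━━━━━━━━━━━━━━━━━━━━━━━━━━━┛          
                                              
                                              
                                              
                                              
                                              
                                              
                                              


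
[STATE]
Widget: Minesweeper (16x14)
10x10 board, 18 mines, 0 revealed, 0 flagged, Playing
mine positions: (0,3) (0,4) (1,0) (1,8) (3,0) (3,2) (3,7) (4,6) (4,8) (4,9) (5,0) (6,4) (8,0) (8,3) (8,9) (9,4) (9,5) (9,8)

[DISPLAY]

■■■■■■■■■■      
■■■■■■■■■■      
■■■■■■■■■■      
■■■■■■■■■■      
■■■■■■■■■■      
■■■■■■■■■■      
■■■■■■■■■■      
■■■■■■■■■■      
■■■■■■■■■■      
■■■■■■■■■■      
                
                
                
                


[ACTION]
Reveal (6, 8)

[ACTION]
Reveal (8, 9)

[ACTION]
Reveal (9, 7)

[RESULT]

■■■✹✹■■■■■      
✹■■■■■■■✹■      
■■■■■■■■■■      
✹■✹■■■■✹■■      
■■■■■■✹■✹✹      
✹■■■■21222      
■■■■✹1          
■■■■■1  11      
✹■■✹■2112✹      
■■■■✹✹■■✹■      
                
                
                
                


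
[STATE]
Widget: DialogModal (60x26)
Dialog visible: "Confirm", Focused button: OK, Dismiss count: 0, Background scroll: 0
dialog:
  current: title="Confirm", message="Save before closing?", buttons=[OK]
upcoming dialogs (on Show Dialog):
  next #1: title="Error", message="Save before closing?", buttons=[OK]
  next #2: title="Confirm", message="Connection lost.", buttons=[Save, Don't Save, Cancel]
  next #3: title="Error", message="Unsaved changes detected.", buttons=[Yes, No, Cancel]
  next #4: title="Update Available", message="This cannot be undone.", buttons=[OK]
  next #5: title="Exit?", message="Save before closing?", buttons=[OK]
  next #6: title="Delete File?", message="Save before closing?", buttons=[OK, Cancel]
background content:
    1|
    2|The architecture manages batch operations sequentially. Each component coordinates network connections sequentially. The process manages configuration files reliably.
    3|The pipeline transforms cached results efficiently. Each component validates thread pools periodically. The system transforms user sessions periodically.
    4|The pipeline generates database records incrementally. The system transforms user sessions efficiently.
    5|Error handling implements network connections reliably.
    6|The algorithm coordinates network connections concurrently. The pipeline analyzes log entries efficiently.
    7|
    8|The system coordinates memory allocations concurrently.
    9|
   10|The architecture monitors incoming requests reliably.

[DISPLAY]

                                                            
The architecture manages batch operations sequentially. Each
The pipeline transforms cached results efficiently. Each com
The pipeline generates database records incrementally. The s
Error handling implements network connections reliably.     
The algorithm coordinates network connections concurrently. 
                                                            
The system coordinates memory allocations concurrently.     
                                                            
The architecture monitors incoming requests reliably.       
                  ┌──────────────────────┐                  
                  │       Confirm        │                  
                  │ Save before closing? │                  
                  │         [OK]         │                  
                  └──────────────────────┘                  
                                                            
                                                            
                                                            
                                                            
                                                            
                                                            
                                                            
                                                            
                                                            
                                                            
                                                            


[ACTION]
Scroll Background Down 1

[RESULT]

The architecture manages batch operations sequentially. Each
The pipeline transforms cached results efficiently. Each com
The pipeline generates database records incrementally. The s
Error handling implements network connections reliably.     
The algorithm coordinates network connections concurrently. 
                                                            
The system coordinates memory allocations concurrently.     
                                                            
The architecture monitors incoming requests reliably.       
                                                            
                  ┌──────────────────────┐                  
                  │       Confirm        │                  
                  │ Save before closing? │                  
                  │         [OK]         │                  
                  └──────────────────────┘                  
                                                            
                                                            
                                                            
                                                            
                                                            
                                                            
                                                            
                                                            
                                                            
                                                            
                                                            


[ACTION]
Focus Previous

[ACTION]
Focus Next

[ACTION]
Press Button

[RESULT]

The architecture manages batch operations sequentially. Each
The pipeline transforms cached results efficiently. Each com
The pipeline generates database records incrementally. The s
Error handling implements network connections reliably.     
The algorithm coordinates network connections concurrently. 
                                                            
The system coordinates memory allocations concurrently.     
                                                            
The architecture monitors incoming requests reliably.       
                                                            
                                                            
                                                            
                                                            
                                                            
                                                            
                                                            
                                                            
                                                            
                                                            
                                                            
                                                            
                                                            
                                                            
                                                            
                                                            
                                                            


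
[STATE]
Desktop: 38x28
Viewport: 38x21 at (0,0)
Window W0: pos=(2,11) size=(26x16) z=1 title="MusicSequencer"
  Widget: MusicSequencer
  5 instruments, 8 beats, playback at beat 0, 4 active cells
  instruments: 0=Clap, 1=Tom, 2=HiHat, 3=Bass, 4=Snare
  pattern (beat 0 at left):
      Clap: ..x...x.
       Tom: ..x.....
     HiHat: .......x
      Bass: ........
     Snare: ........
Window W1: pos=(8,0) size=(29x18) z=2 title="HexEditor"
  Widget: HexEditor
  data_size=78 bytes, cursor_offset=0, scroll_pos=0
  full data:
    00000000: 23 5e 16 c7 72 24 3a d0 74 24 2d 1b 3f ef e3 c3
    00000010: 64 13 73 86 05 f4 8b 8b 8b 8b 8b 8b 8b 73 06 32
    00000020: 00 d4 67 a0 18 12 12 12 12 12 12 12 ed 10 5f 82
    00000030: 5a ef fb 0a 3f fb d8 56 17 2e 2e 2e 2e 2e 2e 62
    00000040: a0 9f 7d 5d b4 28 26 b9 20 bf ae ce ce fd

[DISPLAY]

        ┏━━━━━━━━━━━━━━━━━━━━━━━━━━━┓ 
        ┃ HexEditor                 ┃ 
        ┠───────────────────────────┨ 
        ┃00000000  23 5e 16 c7 72 24┃ 
        ┃00000010  64 13 73 86 05 f4┃ 
        ┃00000020  00 d4 67 a0 18 12┃ 
        ┃00000030  5a ef fb 0a 3f fb┃ 
        ┃00000040  a0 9f 7d 5d b4 28┃ 
        ┃                           ┃ 
        ┃                           ┃ 
        ┃                           ┃ 
  ┏━━━━━┃                           ┃ 
  ┃ Musi┃                           ┃ 
  ┠─────┃                           ┃ 
  ┃     ┃                           ┃ 
  ┃  Cla┃                           ┃ 
  ┃   To┃                           ┃ 
  ┃ HiHa┗━━━━━━━━━━━━━━━━━━━━━━━━━━━┛ 
  ┃  Bass········          ┃          
  ┃ Snare········          ┃          
  ┃                        ┃          


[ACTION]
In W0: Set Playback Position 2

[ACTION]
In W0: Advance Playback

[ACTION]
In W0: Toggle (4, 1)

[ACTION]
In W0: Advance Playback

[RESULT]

        ┏━━━━━━━━━━━━━━━━━━━━━━━━━━━┓ 
        ┃ HexEditor                 ┃ 
        ┠───────────────────────────┨ 
        ┃00000000  23 5e 16 c7 72 24┃ 
        ┃00000010  64 13 73 86 05 f4┃ 
        ┃00000020  00 d4 67 a0 18 12┃ 
        ┃00000030  5a ef fb 0a 3f fb┃ 
        ┃00000040  a0 9f 7d 5d b4 28┃ 
        ┃                           ┃ 
        ┃                           ┃ 
        ┃                           ┃ 
  ┏━━━━━┃                           ┃ 
  ┃ Musi┃                           ┃ 
  ┠─────┃                           ┃ 
  ┃     ┃                           ┃ 
  ┃  Cla┃                           ┃ 
  ┃   To┃                           ┃ 
  ┃ HiHa┗━━━━━━━━━━━━━━━━━━━━━━━━━━━┛ 
  ┃  Bass········          ┃          
  ┃ Snare·█······          ┃          
  ┃                        ┃          


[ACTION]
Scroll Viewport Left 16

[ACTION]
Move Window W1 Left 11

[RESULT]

┏━━━━━━━━━━━━━━━━━━━━━━━━━━━┓         
┃ HexEditor                 ┃         
┠───────────────────────────┨         
┃00000000  23 5e 16 c7 72 24┃         
┃00000010  64 13 73 86 05 f4┃         
┃00000020  00 d4 67 a0 18 12┃         
┃00000030  5a ef fb 0a 3f fb┃         
┃00000040  a0 9f 7d 5d b4 28┃         
┃                           ┃         
┃                           ┃         
┃                           ┃         
┃                           ┃         
┃                           ┃         
┃                           ┃         
┃                           ┃         
┃                           ┃         
┃                           ┃         
┗━━━━━━━━━━━━━━━━━━━━━━━━━━━┛         
  ┃  Bass········          ┃          
  ┃ Snare·█······          ┃          
  ┃                        ┃          


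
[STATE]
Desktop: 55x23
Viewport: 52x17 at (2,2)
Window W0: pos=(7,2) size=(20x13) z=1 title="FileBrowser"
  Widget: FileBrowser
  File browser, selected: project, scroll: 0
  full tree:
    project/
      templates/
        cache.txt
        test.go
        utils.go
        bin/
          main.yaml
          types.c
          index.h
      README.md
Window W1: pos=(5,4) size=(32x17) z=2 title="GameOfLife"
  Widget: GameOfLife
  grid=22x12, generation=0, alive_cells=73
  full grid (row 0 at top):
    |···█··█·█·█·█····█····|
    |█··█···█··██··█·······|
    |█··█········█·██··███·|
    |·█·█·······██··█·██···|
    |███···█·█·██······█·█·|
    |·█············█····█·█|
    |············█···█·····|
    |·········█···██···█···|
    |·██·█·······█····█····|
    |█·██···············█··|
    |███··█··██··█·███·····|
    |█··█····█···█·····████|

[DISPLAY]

     ┏━━━━━━━━━━━━━━━━━━┓                           
     ┃ FileBrowser      ┃                           
   ┏━━━━━━━━━━━━━━━━━━━━━━━━━━━━━━┓                 
   ┃ GameOfLife                   ┃                 
   ┠──────────────────────────────┨                 
   ┃Gen: 0                        ┃                 
   ┃···█··█·█·█·█····█····        ┃                 
   ┃█··█···█··██··█·······        ┃                 
   ┃█··█········█·██··███·        ┃                 
   ┃·█·█·······██··█·██···        ┃                 
   ┃███···█·█·██······█·█·        ┃                 
   ┃·█············█····█·█        ┃                 
   ┃············█···█·····        ┃                 
   ┃·········█···██···█···        ┃                 
   ┃·██·█·······█····█····        ┃                 
   ┃█·██···············█··        ┃                 
   ┃███··█··██··█·███·····        ┃                 


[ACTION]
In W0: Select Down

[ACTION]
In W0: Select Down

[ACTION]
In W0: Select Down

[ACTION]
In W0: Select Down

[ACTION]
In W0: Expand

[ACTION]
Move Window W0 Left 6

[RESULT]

━━━━━━━━━━━━━━━━━━┓                                 
 FileBrowser      ┃                                 
───┏━━━━━━━━━━━━━━━━━━━━━━━━━━━━━━┓                 
  [┃ GameOfLife                   ┃                 
   ┠──────────────────────────────┨                 
  >┃Gen: 0                        ┃                 
   ┃···█··█·█·█·█····█····        ┃                 
   ┃█··█···█··██··█·······        ┃                 
   ┃█··█········█·██··███·        ┃                 
   ┃·█·█·······██··█·██···        ┃                 
   ┃███···█·█·██······█·█·        ┃                 
   ┃·█············█····█·█        ┃                 
━━━┃············█···█·····        ┃                 
   ┃·········█···██···█···        ┃                 
   ┃·██·█·······█····█····        ┃                 
   ┃█·██···············█··        ┃                 
   ┃███··█··██··█·███·····        ┃                 


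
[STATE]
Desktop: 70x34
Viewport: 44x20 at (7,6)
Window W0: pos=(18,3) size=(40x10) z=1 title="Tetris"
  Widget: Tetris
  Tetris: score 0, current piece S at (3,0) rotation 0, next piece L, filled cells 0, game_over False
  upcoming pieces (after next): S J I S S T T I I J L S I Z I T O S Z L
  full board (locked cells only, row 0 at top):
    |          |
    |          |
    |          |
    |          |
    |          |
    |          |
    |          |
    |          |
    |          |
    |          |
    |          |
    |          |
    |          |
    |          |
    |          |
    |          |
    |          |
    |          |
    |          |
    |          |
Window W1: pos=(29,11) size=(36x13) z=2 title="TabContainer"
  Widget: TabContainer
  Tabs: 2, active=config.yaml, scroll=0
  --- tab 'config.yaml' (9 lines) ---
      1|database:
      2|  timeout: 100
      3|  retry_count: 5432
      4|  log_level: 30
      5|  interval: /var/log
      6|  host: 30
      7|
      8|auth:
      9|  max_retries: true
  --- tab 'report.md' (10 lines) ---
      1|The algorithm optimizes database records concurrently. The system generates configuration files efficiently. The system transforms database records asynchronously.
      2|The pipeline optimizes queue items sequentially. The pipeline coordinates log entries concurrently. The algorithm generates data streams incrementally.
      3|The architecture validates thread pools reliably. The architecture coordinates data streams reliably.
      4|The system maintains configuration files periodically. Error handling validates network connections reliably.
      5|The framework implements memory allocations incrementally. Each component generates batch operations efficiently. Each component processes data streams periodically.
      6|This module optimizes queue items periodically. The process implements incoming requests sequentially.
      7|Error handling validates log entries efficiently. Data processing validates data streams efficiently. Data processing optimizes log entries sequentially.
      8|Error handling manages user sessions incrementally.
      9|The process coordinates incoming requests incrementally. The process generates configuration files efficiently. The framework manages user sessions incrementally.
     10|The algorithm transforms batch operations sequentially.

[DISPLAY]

           ┃          │Next:                
           ┃          │  ▒                  
           ┃          │▒▒▒                  
           ┃          │                     
           ┃          │                     
           ┃          ┏━━━━━━━━━━━━━━━━━━━━━
           ┗━━━━━━━━━━┃ TabContainer        
                      ┠─────────────────────
                      ┃[config.yaml]│ report
                      ┃─────────────────────
                      ┃database:            
                      ┃  timeout: 100       
                      ┃  retry_count: 5432  
                      ┃  log_level: 30      
                      ┃  interval: /var/log 
                      ┃  host: 30           
                      ┃                     
                      ┗━━━━━━━━━━━━━━━━━━━━━
                                            
                                            


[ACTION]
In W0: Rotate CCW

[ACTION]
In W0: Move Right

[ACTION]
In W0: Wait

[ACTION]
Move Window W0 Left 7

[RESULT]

    ┃          │Next:                      ┃
    ┃          │  ▒                        ┃
    ┃          │▒▒▒                        ┃
    ┃          │                           ┃
    ┃          │                           ┃
    ┃          │      ┏━━━━━━━━━━━━━━━━━━━━━
    ┗━━━━━━━━━━━━━━━━━┃ TabContainer        
                      ┠─────────────────────
                      ┃[config.yaml]│ report
                      ┃─────────────────────
                      ┃database:            
                      ┃  timeout: 100       
                      ┃  retry_count: 5432  
                      ┃  log_level: 30      
                      ┃  interval: /var/log 
                      ┃  host: 30           
                      ┃                     
                      ┗━━━━━━━━━━━━━━━━━━━━━
                                            
                                            
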